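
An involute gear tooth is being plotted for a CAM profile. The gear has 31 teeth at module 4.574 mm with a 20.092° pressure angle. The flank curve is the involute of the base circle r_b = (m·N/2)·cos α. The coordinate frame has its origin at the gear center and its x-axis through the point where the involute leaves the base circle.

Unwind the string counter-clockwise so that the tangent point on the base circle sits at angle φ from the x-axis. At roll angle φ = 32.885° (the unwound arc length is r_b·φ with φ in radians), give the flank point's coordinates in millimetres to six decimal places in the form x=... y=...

x=76.662382 y=4.059655

pitch radius r_p = m·N/2 = 4.574·31/2 = 70.897000
base radius r_b = r_p·cos α = 70.897000·cos 20.092° = 66.582366
roll angle φ = 32.885° = 0.57395152 rad
x = r_b·(cos φ + φ·sin φ) = 66.582366·(0.83976204 + 0.57395152·0.54295462) = 76.662382
y = r_b·(sin φ − φ·cos φ) = 66.582366·(0.54295462 − 0.57395152·0.83976204) = 4.059655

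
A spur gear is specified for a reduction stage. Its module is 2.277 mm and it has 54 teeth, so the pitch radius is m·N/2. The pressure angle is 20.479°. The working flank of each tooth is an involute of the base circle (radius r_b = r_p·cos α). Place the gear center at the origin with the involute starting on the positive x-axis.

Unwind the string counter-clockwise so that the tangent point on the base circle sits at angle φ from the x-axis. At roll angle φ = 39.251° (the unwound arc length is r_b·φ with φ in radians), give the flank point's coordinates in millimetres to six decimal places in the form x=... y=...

x=69.563310 y=5.887306

pitch radius r_p = m·N/2 = 2.277·54/2 = 61.479000
base radius r_b = r_p·cos α = 61.479000·cos 20.479° = 57.593557
roll angle φ = 39.251° = 0.68505918 rad
x = r_b·(cos φ + φ·sin φ) = 57.593557·(0.77438160 + 0.68505918·0.63271884) = 69.563310
y = r_b·(sin φ − φ·cos φ) = 57.593557·(0.63271884 − 0.68505918·0.77438160) = 5.887306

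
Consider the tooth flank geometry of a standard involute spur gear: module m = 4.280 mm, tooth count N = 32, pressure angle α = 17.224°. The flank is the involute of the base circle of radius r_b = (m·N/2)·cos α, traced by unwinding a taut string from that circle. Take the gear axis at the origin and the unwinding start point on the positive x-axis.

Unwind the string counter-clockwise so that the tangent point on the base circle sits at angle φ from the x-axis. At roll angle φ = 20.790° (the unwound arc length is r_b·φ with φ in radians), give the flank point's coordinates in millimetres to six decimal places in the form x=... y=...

x=69.574244 y=1.027976

pitch radius r_p = m·N/2 = 4.280·32/2 = 68.480000
base radius r_b = r_p·cos α = 68.480000·cos 17.224° = 65.408974
roll angle φ = 20.790° = 0.36285395 rad
x = r_b·(cos φ + φ·sin φ) = 65.408974·(0.93488764 + 0.36285395·0.35494380) = 69.574244
y = r_b·(sin φ − φ·cos φ) = 65.408974·(0.35494380 − 0.36285395·0.93488764) = 1.027976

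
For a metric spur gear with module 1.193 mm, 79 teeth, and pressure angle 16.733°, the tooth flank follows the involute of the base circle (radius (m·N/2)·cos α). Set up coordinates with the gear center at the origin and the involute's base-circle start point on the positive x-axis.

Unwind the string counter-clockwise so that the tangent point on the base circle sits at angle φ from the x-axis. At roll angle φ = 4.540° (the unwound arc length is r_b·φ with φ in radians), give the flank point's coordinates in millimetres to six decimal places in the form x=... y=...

pitch radius r_p = m·N/2 = 1.193·79/2 = 47.123500
base radius r_b = r_p·cos α = 47.123500·cos 16.733° = 45.128142
roll angle φ = 4.540° = 0.07923795 rad
x = r_b·(cos φ + φ·sin φ) = 45.128142·(0.99686232 + 0.07923795·0.07915506) = 45.269591
y = r_b·(sin φ − φ·cos φ) = 45.128142·(0.07915506 − 0.07923795·0.99686232) = 0.007479

x=45.269591 y=0.007479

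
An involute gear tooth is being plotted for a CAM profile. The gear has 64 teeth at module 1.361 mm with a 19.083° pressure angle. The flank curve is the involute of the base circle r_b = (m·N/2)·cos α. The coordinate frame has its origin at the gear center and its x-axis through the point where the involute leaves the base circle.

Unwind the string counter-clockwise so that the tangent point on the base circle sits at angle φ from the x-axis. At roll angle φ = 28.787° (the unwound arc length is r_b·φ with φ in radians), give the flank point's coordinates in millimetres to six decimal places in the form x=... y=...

x=46.030284 y=1.696517

pitch radius r_p = m·N/2 = 1.361·64/2 = 43.552000
base radius r_b = r_p·cos α = 43.552000·cos 19.083° = 41.158642
roll angle φ = 28.787° = 0.50242793 rad
x = r_b·(cos φ + φ·sin φ) = 41.158642·(0.87641596 + 0.50242793·0.48155483) = 46.030284
y = r_b·(sin φ − φ·cos φ) = 41.158642·(0.48155483 − 0.50242793·0.87641596) = 1.696517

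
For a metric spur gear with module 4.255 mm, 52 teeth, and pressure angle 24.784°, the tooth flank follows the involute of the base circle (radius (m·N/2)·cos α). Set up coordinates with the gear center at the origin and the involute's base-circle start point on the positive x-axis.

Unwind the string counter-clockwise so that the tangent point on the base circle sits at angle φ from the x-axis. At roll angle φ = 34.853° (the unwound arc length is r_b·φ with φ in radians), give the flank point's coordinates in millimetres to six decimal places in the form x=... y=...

pitch radius r_p = m·N/2 = 4.255·52/2 = 110.630000
base radius r_b = r_p·cos α = 110.630000·cos 24.784° = 100.440377
roll angle φ = 34.853° = 0.60829960 rad
x = r_b·(cos φ + φ·sin φ) = 100.440377·(0.82062093 + 0.60829960·0.57147291) = 117.339237
y = r_b·(sin φ − φ·cos φ) = 100.440377·(0.57147291 − 0.60829960·0.82062093) = 7.260786

x=117.339237 y=7.260786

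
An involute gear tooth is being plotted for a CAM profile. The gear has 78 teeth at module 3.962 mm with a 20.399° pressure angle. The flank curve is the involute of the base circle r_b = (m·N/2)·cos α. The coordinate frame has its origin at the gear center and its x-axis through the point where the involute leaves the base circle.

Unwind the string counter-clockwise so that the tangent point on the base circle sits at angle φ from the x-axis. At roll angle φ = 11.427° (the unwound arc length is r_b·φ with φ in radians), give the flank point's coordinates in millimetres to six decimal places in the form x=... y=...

x=147.679624 y=0.381444

pitch radius r_p = m·N/2 = 3.962·78/2 = 154.518000
base radius r_b = r_p·cos α = 154.518000·cos 20.399° = 144.827878
roll angle φ = 11.427° = 0.19943877 rad
x = r_b·(cos φ + φ·sin φ) = 144.827878·(0.98017792 + 0.19943877·0.19811926) = 147.679624
y = r_b·(sin φ − φ·cos φ) = 144.827878·(0.19811926 − 0.19943877·0.98017792) = 0.381444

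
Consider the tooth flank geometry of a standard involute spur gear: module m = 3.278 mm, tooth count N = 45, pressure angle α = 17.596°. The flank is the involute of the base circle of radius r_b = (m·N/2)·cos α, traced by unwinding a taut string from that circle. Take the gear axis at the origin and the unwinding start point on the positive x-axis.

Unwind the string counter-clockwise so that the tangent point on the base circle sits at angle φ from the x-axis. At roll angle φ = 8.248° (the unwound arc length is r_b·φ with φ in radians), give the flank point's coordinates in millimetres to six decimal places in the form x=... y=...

x=71.028820 y=0.069765

pitch radius r_p = m·N/2 = 3.278·45/2 = 73.755000
base radius r_b = r_p·cos α = 73.755000·cos 17.596° = 70.304134
roll angle φ = 8.248° = 0.14395476 rad
x = r_b·(cos φ + φ·sin φ) = 70.304134·(0.98965640 + 0.14395476·0.14345808) = 71.028820
y = r_b·(sin φ − φ·cos φ) = 70.304134·(0.14345808 − 0.14395476·0.98965640) = 0.069765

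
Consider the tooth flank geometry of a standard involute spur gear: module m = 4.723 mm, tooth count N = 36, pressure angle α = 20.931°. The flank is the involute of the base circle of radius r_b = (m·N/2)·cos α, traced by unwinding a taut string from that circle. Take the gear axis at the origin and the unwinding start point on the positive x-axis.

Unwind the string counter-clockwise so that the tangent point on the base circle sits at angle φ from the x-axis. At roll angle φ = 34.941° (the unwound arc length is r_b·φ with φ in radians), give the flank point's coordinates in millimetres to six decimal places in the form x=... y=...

x=92.824506 y=5.782575

pitch radius r_p = m·N/2 = 4.723·36/2 = 85.014000
base radius r_b = r_p·cos α = 85.014000·cos 20.931° = 79.404039
roll angle φ = 34.941° = 0.60983549 rad
x = r_b·(cos φ + φ·sin φ) = 79.404039·(0.81974225 + 0.60983549·0.57273262) = 92.824506
y = r_b·(sin φ − φ·cos φ) = 79.404039·(0.57273262 − 0.60983549·0.81974225) = 5.782575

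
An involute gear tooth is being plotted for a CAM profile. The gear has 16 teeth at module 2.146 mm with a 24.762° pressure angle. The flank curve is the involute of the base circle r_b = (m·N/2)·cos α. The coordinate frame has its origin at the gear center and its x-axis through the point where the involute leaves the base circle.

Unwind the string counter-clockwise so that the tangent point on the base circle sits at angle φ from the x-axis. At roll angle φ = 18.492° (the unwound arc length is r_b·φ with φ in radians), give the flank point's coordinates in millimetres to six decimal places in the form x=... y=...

pitch radius r_p = m·N/2 = 2.146·16/2 = 17.168000
base radius r_b = r_p·cos α = 17.168000·cos 24.762° = 15.589496
roll angle φ = 18.492° = 0.32274629 rad
x = r_b·(cos φ + φ·sin φ) = 15.589496·(0.94836795 + 0.32274629·0.31717224) = 16.380416
y = r_b·(sin φ − φ·cos φ) = 15.589496·(0.31717224 − 0.32274629·0.94836795) = 0.172888

x=16.380416 y=0.172888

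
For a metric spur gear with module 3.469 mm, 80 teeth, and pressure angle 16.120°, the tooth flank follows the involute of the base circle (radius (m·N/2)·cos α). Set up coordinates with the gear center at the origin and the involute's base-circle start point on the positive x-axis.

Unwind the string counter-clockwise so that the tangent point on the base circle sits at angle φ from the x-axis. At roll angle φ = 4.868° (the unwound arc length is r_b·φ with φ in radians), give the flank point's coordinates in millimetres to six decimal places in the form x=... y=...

x=133.784546 y=0.027233

pitch radius r_p = m·N/2 = 3.469·80/2 = 138.760000
base radius r_b = r_p·cos α = 138.760000·cos 16.120° = 133.304275
roll angle φ = 4.868° = 0.08496263 rad
x = r_b·(cos φ + φ·sin φ) = 133.304275·(0.99639285 + 0.08496263·0.08486045) = 133.784546
y = r_b·(sin φ − φ·cos φ) = 133.304275·(0.08486045 − 0.08496263·0.99639285) = 0.027233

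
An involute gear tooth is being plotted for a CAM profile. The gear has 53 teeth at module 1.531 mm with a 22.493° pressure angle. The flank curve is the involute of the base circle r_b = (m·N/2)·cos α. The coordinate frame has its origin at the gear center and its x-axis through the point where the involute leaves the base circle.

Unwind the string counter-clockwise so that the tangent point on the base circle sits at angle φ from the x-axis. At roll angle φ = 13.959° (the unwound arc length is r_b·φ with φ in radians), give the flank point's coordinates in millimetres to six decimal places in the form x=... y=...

pitch radius r_p = m·N/2 = 1.531·53/2 = 40.571500
base radius r_b = r_p·cos α = 40.571500·cos 22.493° = 37.485075
roll angle φ = 13.959° = 0.24363051 rad
x = r_b·(cos φ + φ·sin φ) = 37.485075·(0.97046859 + 0.24363051·0.24122750) = 38.581100
y = r_b·(sin φ − φ·cos φ) = 37.485075·(0.24122750 − 0.24363051·0.97046859) = 0.179619

x=38.581100 y=0.179619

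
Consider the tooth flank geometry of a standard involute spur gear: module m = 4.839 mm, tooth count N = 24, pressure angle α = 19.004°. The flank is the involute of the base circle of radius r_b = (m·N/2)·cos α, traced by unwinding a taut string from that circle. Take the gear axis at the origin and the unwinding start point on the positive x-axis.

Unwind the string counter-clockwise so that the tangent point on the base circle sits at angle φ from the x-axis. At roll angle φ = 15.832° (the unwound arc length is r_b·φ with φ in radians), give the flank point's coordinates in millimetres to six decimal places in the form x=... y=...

pitch radius r_p = m·N/2 = 4.839·24/2 = 58.068000
base radius r_b = r_p·cos α = 58.068000·cos 19.004° = 54.903053
roll angle φ = 15.832° = 0.27632053 rad
x = r_b·(cos φ + φ·sin φ) = 54.903053·(0.96206577 + 0.27632053·0.27281761) = 56.959220
y = r_b·(sin φ − φ·cos φ) = 54.903053·(0.27281761 − 0.27632053·0.96206577) = 0.383173

x=56.959220 y=0.383173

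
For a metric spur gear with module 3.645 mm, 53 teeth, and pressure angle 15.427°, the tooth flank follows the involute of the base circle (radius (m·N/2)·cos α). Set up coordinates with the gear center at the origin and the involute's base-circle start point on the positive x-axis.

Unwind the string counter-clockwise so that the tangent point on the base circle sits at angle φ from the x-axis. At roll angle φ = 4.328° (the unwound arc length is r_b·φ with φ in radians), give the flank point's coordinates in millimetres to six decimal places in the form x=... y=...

x=93.377556 y=0.013370

pitch radius r_p = m·N/2 = 3.645·53/2 = 96.592500
base radius r_b = r_p·cos α = 96.592500·cos 15.427° = 93.112287
roll angle φ = 4.328° = 0.07553785 rad
x = r_b·(cos φ + φ·sin φ) = 93.112287·(0.99714837 + 0.07553785·0.07546603) = 93.377556
y = r_b·(sin φ − φ·cos φ) = 93.112287·(0.07546603 − 0.07553785·0.99714837) = 0.013370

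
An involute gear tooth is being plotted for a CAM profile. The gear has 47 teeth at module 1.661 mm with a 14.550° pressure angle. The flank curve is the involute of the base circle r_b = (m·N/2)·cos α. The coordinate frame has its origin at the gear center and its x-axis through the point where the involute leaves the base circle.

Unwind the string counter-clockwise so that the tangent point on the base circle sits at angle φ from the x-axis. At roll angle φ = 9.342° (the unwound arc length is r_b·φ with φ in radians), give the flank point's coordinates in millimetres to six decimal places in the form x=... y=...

pitch radius r_p = m·N/2 = 1.661·47/2 = 39.033500
base radius r_b = r_p·cos α = 39.033500·cos 14.550° = 37.781648
roll angle φ = 9.342° = 0.16304866 rad
x = r_b·(cos φ + φ·sin φ) = 37.781648·(0.98673699 + 0.16304866·0.16232718) = 38.280525
y = r_b·(sin φ − φ·cos φ) = 37.781648·(0.16232718 − 0.16304866·0.98673699) = 0.054445

x=38.280525 y=0.054445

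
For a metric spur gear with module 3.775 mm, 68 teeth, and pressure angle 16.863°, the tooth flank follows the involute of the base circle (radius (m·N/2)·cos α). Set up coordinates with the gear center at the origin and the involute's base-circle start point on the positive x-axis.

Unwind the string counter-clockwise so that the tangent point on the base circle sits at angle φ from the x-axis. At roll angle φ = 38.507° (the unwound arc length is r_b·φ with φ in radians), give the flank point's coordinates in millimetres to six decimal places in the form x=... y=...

pitch radius r_p = m·N/2 = 3.775·68/2 = 128.350000
base radius r_b = r_p·cos α = 128.350000·cos 16.863° = 122.831093
roll angle φ = 38.507° = 0.67207394 rad
x = r_b·(cos φ + φ·sin φ) = 122.831093·(0.78253210 + 0.67207394·0.62261025) = 147.516729
y = r_b·(sin φ − φ·cos φ) = 122.831093·(0.62261025 − 0.67207394·0.78253210) = 11.876639

x=147.516729 y=11.876639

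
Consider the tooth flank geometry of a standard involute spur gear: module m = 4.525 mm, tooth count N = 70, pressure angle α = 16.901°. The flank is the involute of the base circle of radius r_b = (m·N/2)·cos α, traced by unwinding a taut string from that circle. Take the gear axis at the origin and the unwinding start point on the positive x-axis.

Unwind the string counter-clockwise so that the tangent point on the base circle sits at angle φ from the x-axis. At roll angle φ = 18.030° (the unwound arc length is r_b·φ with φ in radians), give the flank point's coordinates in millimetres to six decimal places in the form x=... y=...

pitch radius r_p = m·N/2 = 4.525·70/2 = 158.375000
base radius r_b = r_p·cos α = 158.375000·cos 16.901° = 151.534548
roll angle φ = 18.030° = 0.31468286 rad
x = r_b·(cos φ + φ·sin φ) = 151.534548·(0.95089459 + 0.31468286·0.30951492) = 158.852701
y = r_b·(sin φ − φ·cos φ) = 151.534548·(0.30951492 − 0.31468286·0.95089459) = 1.558486

x=158.852701 y=1.558486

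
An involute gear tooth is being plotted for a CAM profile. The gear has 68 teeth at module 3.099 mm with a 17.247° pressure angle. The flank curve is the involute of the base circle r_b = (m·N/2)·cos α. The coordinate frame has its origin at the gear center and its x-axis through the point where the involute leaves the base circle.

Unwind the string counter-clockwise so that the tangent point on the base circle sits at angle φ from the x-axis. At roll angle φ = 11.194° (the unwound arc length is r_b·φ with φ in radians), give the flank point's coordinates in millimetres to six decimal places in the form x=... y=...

pitch radius r_p = m·N/2 = 3.099·68/2 = 105.366000
base radius r_b = r_p·cos α = 105.366000·cos 17.247° = 100.628267
roll angle φ = 11.194° = 0.19537216 rad
x = r_b·(cos φ + φ·sin φ) = 100.628267·(0.98097549 + 0.19537216·0.19413162) = 102.530484
y = r_b·(sin φ − φ·cos φ) = 100.628267·(0.19413162 − 0.19537216·0.98097549) = 0.249189

x=102.530484 y=0.249189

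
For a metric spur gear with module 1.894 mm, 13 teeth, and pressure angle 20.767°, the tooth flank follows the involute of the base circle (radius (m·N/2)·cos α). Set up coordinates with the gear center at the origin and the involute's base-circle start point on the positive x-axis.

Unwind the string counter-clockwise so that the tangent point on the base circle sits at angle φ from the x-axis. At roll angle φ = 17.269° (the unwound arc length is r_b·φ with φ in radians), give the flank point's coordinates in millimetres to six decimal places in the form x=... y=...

pitch radius r_p = m·N/2 = 1.894·13/2 = 12.311000
base radius r_b = r_p·cos α = 12.311000·cos 20.767° = 11.511155
roll angle φ = 17.269° = 0.30140091 rad
x = r_b·(cos φ + φ·sin φ) = 11.511155·(0.95492156 + 0.30140091·0.29685826) = 12.022192
y = r_b·(sin φ − φ·cos φ) = 11.511155·(0.29685826 − 0.30140091·0.95492156) = 0.104107

x=12.022192 y=0.104107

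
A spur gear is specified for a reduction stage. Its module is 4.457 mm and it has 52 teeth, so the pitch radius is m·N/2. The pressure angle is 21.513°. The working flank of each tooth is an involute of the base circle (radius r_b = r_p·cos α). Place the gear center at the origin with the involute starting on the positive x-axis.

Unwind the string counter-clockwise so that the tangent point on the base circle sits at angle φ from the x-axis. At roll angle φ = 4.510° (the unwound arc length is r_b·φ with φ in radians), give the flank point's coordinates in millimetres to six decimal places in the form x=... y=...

x=108.142482 y=0.017516

pitch radius r_p = m·N/2 = 4.457·52/2 = 115.882000
base radius r_b = r_p·cos α = 115.882000·cos 21.513° = 107.809009
roll angle φ = 4.510° = 0.07871435 rad
x = r_b·(cos φ + φ·sin φ) = 107.809009·(0.99690362 + 0.07871435·0.07863309) = 108.142482
y = r_b·(sin φ − φ·cos φ) = 107.809009·(0.07863309 − 0.07871435·0.99690362) = 0.017516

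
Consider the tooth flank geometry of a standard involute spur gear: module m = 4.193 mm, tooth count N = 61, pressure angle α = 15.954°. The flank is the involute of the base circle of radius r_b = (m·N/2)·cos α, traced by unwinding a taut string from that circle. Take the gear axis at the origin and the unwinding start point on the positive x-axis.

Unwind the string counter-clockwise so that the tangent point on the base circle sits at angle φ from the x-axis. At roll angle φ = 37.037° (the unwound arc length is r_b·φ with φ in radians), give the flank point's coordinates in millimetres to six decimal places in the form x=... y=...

x=146.028545 y=10.615183

pitch radius r_p = m·N/2 = 4.193·61/2 = 127.886500
base radius r_b = r_p·cos α = 127.886500·cos 15.954° = 122.960655
roll angle φ = 37.037° = 0.64641760 rad
x = r_b·(cos φ + φ·sin φ) = 122.960655·(0.79824671 + 0.64641760·0.60233063) = 146.028545
y = r_b·(sin φ − φ·cos φ) = 122.960655·(0.60233063 − 0.64641760·0.79824671) = 10.615183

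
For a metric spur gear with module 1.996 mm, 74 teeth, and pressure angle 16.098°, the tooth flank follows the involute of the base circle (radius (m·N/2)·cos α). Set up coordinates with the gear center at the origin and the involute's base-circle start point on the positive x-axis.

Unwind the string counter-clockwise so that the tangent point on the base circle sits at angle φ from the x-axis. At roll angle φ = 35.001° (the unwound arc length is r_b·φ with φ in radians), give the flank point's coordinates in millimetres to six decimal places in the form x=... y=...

pitch radius r_p = m·N/2 = 1.996·74/2 = 73.852000
base radius r_b = r_p·cos α = 73.852000·cos 16.098° = 70.956177
roll angle φ = 35.001° = 0.61088269 rad
x = r_b·(cos φ + φ·sin φ) = 70.956177·(0.81914203 + 0.61088269·0.57359073) = 82.985994
y = r_b·(sin φ − φ·cos φ) = 70.956177·(0.57359073 − 0.61088269·0.81914203) = 5.193357

x=82.985994 y=5.193357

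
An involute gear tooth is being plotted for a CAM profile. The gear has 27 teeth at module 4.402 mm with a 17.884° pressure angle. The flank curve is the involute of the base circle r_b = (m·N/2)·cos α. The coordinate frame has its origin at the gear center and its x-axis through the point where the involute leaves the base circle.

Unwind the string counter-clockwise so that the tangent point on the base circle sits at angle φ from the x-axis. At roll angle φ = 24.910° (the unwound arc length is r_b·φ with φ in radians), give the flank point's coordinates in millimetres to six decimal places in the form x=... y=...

x=61.650556 y=1.520112

pitch radius r_p = m·N/2 = 4.402·27/2 = 59.427000
base radius r_b = r_p·cos α = 59.427000·cos 17.884° = 56.555499
roll angle φ = 24.910° = 0.43476152 rad
x = r_b·(cos φ + φ·sin φ) = 56.555499·(0.90697052 + 0.43476152·0.42119412) = 61.650556
y = r_b·(sin φ − φ·cos φ) = 56.555499·(0.42119412 − 0.43476152·0.90697052) = 1.520112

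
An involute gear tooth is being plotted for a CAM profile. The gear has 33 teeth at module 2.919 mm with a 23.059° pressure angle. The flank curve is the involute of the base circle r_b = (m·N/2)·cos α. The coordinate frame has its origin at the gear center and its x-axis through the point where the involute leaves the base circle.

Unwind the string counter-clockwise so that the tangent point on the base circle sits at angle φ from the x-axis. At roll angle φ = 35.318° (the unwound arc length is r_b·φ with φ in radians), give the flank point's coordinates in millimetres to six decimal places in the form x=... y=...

pitch radius r_p = m·N/2 = 2.919·33/2 = 48.163500
base radius r_b = r_p·cos α = 48.163500·cos 23.059° = 44.315333
roll angle φ = 35.318° = 0.61641539 rad
x = r_b·(cos φ + φ·sin φ) = 44.315333·(0.81595601 + 0.61641539·0.57811399) = 51.951502
y = r_b·(sin φ − φ·cos φ) = 44.315333·(0.57811399 − 0.61641539·0.81595601) = 3.330127

x=51.951502 y=3.330127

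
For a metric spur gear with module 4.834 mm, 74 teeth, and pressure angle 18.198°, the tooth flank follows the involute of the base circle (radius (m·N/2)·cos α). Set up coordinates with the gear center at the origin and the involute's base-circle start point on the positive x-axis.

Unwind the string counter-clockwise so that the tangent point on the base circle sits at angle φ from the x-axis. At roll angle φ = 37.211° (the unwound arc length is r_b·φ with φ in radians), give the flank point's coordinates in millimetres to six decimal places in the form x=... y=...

pitch radius r_p = m·N/2 = 4.834·74/2 = 178.858000
base radius r_b = r_p·cos α = 178.858000·cos 18.198° = 169.912051
roll angle φ = 37.211° = 0.64945447 rad
x = r_b·(cos φ + φ·sin φ) = 169.912051·(0.79641383 + 0.64945447·0.60475203) = 202.054778
y = r_b·(sin φ − φ·cos φ) = 169.912051·(0.60475203 − 0.64945447·0.79641383) = 14.870279

x=202.054778 y=14.870279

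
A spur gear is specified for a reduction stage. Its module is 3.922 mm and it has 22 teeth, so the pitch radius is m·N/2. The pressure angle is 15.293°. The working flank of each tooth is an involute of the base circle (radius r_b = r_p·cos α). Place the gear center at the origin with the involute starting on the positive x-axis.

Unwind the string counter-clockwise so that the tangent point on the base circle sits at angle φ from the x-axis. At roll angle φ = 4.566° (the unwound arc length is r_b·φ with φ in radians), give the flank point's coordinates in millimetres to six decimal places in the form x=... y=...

pitch radius r_p = m·N/2 = 3.922·22/2 = 43.142000
base radius r_b = r_p·cos α = 43.142000·cos 15.293° = 41.614327
roll angle φ = 4.566° = 0.07969173 rad
x = r_b·(cos φ + φ·sin φ) = 41.614327·(0.99682629 + 0.07969173·0.07960741) = 41.746258
y = r_b·(sin φ − φ·cos φ) = 41.614327·(0.07960741 − 0.07969173·0.99682629) = 0.007016

x=41.746258 y=0.007016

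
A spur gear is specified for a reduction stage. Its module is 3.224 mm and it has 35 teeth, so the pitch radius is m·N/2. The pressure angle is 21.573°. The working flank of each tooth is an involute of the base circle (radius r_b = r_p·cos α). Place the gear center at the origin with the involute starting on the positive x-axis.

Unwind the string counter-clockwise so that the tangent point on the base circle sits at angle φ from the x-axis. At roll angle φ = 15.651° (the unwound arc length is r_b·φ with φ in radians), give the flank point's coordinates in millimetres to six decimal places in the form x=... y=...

pitch radius r_p = m·N/2 = 3.224·35/2 = 56.420000
base radius r_b = r_p·cos α = 56.420000·cos 21.573° = 52.467771
roll angle φ = 15.651° = 0.27316148 rad
x = r_b·(cos φ + φ·sin φ) = 52.467771·(0.96292281 + 0.27316148·0.26977704) = 54.388905
y = r_b·(sin φ − φ·cos φ) = 52.467771·(0.26977704 − 0.27316148·0.96292281) = 0.353823

x=54.388905 y=0.353823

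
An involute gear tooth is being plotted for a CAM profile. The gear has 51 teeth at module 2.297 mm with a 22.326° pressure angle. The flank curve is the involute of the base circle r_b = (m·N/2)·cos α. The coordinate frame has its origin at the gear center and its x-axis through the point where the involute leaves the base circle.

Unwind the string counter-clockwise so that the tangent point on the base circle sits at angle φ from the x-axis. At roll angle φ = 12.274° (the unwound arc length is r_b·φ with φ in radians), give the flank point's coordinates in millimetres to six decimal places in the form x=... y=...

x=55.411700 y=0.176740

pitch radius r_p = m·N/2 = 2.297·51/2 = 58.573500
base radius r_b = r_p·cos α = 58.573500·cos 22.326° = 54.182680
roll angle φ = 12.274° = 0.21422171 rad
x = r_b·(cos φ + φ·sin φ) = 54.182680·(0.97714214 + 0.21422171·0.21258700) = 55.411700
y = r_b·(sin φ − φ·cos φ) = 54.182680·(0.21258700 − 0.21422171·0.97714214) = 0.176740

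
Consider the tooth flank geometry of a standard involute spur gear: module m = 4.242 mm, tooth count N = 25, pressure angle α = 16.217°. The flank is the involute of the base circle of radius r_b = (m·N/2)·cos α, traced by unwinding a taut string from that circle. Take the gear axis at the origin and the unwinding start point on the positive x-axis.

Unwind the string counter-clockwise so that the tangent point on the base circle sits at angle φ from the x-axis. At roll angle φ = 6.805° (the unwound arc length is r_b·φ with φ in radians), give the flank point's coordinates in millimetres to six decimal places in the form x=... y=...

pitch radius r_p = m·N/2 = 4.242·25/2 = 53.025000
base radius r_b = r_p·cos α = 53.025000·cos 16.217° = 50.915181
roll angle φ = 6.805° = 0.11876966 rad
x = r_b·(cos φ + φ·sin φ) = 50.915181·(0.99295517 + 0.11876966·0.11849062) = 51.273026
y = r_b·(sin φ − φ·cos φ) = 50.915181·(0.11849062 − 0.11876966·0.99295517) = 0.028394

x=51.273026 y=0.028394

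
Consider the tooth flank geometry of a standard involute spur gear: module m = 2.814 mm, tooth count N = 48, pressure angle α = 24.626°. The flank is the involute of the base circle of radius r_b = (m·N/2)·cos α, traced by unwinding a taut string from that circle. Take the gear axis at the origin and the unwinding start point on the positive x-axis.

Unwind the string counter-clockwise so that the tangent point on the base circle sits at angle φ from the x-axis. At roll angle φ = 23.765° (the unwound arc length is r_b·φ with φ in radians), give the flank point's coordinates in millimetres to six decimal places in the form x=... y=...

x=66.449500 y=1.435344

pitch radius r_p = m·N/2 = 2.814·48/2 = 67.536000
base radius r_b = r_p·cos α = 67.536000·cos 24.626° = 61.393406
roll angle φ = 23.765° = 0.41477750 rad
x = r_b·(cos φ + φ·sin φ) = 61.393406·(0.91520601 + 0.41477750·0.40298630) = 66.449500
y = r_b·(sin φ − φ·cos φ) = 61.393406·(0.40298630 − 0.41477750·0.91520601) = 1.435344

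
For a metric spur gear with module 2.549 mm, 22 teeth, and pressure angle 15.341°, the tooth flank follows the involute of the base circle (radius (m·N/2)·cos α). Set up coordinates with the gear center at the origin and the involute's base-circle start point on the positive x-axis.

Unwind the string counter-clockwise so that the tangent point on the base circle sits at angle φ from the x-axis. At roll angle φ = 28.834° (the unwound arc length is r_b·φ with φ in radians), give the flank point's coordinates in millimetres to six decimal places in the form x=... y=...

pitch radius r_p = m·N/2 = 2.549·22/2 = 28.039000
base radius r_b = r_p·cos α = 28.039000·cos 15.341° = 27.039924
roll angle φ = 28.834° = 0.50324824 rad
x = r_b·(cos φ + φ·sin φ) = 27.039924·(0.87602065 + 0.50324824·0.48227360) = 30.250212
y = r_b·(sin φ − φ·cos φ) = 27.039924·(0.48227360 − 0.50324824·0.87602065) = 1.119933

x=30.250212 y=1.119933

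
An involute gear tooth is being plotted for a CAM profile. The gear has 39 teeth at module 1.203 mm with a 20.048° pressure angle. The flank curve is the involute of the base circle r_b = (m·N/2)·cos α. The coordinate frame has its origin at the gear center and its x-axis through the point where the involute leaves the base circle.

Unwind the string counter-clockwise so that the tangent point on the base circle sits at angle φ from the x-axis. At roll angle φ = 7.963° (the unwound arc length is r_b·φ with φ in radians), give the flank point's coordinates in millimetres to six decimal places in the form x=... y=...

pitch radius r_p = m·N/2 = 1.203·39/2 = 23.458500
base radius r_b = r_p·cos α = 23.458500·cos 20.048° = 22.037050
roll angle φ = 7.963° = 0.13898057 rad
x = r_b·(cos φ + φ·sin φ) = 22.037050·(0.99035774 + 0.13898057·0.13853358) = 22.248853
y = r_b·(sin φ − φ·cos φ) = 22.037050·(0.13853358 − 0.13898057·0.99035774) = 0.019681

x=22.248853 y=0.019681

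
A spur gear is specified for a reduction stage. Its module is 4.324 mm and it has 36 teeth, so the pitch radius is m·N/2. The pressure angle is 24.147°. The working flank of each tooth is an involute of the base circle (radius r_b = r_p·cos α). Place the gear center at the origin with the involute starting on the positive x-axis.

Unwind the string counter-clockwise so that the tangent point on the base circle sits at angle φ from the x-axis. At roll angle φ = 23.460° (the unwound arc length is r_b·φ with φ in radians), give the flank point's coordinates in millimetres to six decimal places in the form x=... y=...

x=76.727886 y=1.598037

pitch radius r_p = m·N/2 = 4.324·36/2 = 77.832000
base radius r_b = r_p·cos α = 77.832000·cos 24.147° = 71.021616
roll angle φ = 23.460° = 0.40945424 rad
x = r_b·(cos φ + φ·sin φ) = 71.021616·(0.91733823 + 0.40945424·0.39810874) = 76.727886
y = r_b·(sin φ − φ·cos φ) = 71.021616·(0.39810874 − 0.40945424·0.91733823) = 1.598037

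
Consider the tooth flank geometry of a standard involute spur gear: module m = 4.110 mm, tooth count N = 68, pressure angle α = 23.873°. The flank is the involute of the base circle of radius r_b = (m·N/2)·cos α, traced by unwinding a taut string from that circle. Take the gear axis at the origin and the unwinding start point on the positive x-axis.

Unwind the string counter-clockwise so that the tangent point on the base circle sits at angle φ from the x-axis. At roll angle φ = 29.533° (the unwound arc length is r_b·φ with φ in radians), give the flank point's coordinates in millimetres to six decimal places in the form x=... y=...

x=143.648840 y=5.679747

pitch radius r_p = m·N/2 = 4.110·68/2 = 139.740000
base radius r_b = r_p·cos α = 139.740000·cos 23.873° = 127.784512
roll angle φ = 29.533° = 0.51544809 rad
x = r_b·(cos φ + φ·sin φ) = 127.784512·(0.87007194 + 0.51544809·0.49292477) = 143.648840
y = r_b·(sin φ − φ·cos φ) = 127.784512·(0.49292477 − 0.51544809·0.87007194) = 5.679747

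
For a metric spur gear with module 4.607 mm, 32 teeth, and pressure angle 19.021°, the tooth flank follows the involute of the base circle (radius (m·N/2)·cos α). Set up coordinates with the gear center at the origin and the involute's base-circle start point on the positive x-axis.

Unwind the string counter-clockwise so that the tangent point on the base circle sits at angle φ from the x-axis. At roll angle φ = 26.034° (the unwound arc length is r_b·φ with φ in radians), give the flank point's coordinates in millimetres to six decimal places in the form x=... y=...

pitch radius r_p = m·N/2 = 4.607·32/2 = 73.712000
base radius r_b = r_p·cos α = 73.712000·cos 19.021° = 69.687265
roll angle φ = 26.034° = 0.45437902 rad
x = r_b·(cos φ + φ·sin φ) = 69.687265·(0.89853375 + 0.45437902·0.43890442) = 76.514018
y = r_b·(sin φ − φ·cos φ) = 69.687265·(0.43890442 − 0.45437902·0.89853375) = 2.134489

x=76.514018 y=2.134489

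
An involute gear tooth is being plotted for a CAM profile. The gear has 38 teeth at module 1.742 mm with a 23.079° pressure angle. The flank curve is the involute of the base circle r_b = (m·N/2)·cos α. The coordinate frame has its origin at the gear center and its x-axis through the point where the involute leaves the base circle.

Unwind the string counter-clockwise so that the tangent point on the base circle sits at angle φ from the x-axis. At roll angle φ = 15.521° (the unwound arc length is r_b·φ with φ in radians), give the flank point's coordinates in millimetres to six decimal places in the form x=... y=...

x=31.545813 y=0.200287

pitch radius r_p = m·N/2 = 1.742·38/2 = 33.098000
base radius r_b = r_p·cos α = 33.098000·cos 23.079° = 30.449009
roll angle φ = 15.521° = 0.27089255 rad
x = r_b·(cos φ + φ·sin φ) = 30.449009·(0.96353244 + 0.27089255·0.26759155) = 31.545813
y = r_b·(sin φ − φ·cos φ) = 30.449009·(0.26759155 − 0.27089255·0.96353244) = 0.200287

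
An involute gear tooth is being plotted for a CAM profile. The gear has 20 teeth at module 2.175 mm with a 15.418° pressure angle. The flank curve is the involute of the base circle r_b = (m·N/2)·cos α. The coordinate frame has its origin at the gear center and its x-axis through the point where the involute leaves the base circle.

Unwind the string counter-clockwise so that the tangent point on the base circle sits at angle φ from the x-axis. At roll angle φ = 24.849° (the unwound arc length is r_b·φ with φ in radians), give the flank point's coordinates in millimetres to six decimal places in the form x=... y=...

x=22.847396 y=0.559485

pitch radius r_p = m·N/2 = 2.175·20/2 = 21.750000
base radius r_b = r_p·cos α = 21.750000·cos 15.418° = 20.967259
roll angle φ = 24.849° = 0.43369687 rad
x = r_b·(cos φ + φ·sin φ) = 20.967259·(0.90741843 + 0.43369687·0.42022827) = 22.847396
y = r_b·(sin φ − φ·cos φ) = 20.967259·(0.42022827 − 0.43369687·0.90741843) = 0.559485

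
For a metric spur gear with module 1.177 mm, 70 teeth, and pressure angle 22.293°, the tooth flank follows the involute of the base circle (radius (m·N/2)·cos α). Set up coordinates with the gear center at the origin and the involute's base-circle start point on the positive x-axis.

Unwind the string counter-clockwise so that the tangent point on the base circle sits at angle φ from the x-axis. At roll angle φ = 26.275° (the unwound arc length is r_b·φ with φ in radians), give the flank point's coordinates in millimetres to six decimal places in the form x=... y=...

x=41.915555 y=1.199733

pitch radius r_p = m·N/2 = 1.177·70/2 = 41.195000
base radius r_b = r_p·cos α = 41.195000·cos 22.293° = 38.115924
roll angle φ = 26.275° = 0.45858526 rad
x = r_b·(cos φ + φ·sin φ) = 38.115924·(0.89667967 + 0.45858526·0.44267998) = 41.915555
y = r_b·(sin φ − φ·cos φ) = 38.115924·(0.44267998 − 0.45858526·0.89667967) = 1.199733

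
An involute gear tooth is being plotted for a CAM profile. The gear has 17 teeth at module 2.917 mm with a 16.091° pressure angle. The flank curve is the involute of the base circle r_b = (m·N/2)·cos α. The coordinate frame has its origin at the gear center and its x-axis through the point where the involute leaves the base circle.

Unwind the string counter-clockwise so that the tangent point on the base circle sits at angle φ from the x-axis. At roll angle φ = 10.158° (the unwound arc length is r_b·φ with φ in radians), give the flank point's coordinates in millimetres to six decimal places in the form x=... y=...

pitch radius r_p = m·N/2 = 2.917·17/2 = 24.794500
base radius r_b = r_p·cos α = 24.794500·cos 16.091° = 23.823119
roll angle φ = 10.158° = 0.17729055 rad
x = r_b·(cos φ + φ·sin φ) = 23.823119·(0.98432515 + 0.17729055·0.17636324) = 24.194585
y = r_b·(sin φ − φ·cos φ) = 23.823119·(0.17636324 − 0.17729055·0.98432515) = 0.044113

x=24.194585 y=0.044113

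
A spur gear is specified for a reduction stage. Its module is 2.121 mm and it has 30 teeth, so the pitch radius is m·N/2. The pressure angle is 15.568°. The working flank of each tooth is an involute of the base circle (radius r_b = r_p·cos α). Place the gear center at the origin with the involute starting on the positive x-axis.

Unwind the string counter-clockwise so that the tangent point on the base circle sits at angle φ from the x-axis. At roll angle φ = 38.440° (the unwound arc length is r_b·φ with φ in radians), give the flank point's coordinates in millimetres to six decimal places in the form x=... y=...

x=36.788304 y=2.948388

pitch radius r_p = m·N/2 = 2.121·30/2 = 31.815000
base radius r_b = r_p·cos α = 31.815000·cos 15.568° = 30.647791
roll angle φ = 38.440° = 0.67090456 rad
x = r_b·(cos φ + φ·sin φ) = 30.647791·(0.78325962 + 0.67090456·0.62169475) = 36.788304
y = r_b·(sin φ − φ·cos φ) = 30.647791·(0.62169475 − 0.67090456·0.78325962) = 2.948388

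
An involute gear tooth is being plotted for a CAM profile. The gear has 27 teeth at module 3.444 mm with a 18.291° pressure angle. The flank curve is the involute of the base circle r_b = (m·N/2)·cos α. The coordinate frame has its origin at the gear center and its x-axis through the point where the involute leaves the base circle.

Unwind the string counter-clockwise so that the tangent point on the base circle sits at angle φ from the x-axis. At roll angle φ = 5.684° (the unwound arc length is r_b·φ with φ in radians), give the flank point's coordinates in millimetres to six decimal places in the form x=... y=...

pitch radius r_p = m·N/2 = 3.444·27/2 = 46.494000
base radius r_b = r_p·cos α = 46.494000·cos 18.291° = 44.144881
roll angle φ = 5.684° = 0.09920451 rad
x = r_b·(cos φ + φ·sin φ) = 44.144881·(0.99508327 + 0.09920451·0.09904187) = 44.361573
y = r_b·(sin φ − φ·cos φ) = 44.144881·(0.09904187 − 0.09920451·0.99508327) = 0.014352

x=44.361573 y=0.014352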